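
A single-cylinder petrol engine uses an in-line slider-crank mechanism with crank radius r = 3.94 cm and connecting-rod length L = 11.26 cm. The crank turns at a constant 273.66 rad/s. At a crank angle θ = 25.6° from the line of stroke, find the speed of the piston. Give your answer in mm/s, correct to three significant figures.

6150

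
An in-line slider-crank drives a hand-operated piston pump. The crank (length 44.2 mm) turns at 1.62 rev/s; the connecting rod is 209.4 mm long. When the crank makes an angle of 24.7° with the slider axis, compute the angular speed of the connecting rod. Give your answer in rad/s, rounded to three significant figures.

ω = 10.18 rad/s (converted from 1.62 rev/s).
The rod makes angle φ with the slider axis where L sinφ = r sinθ; differentiating, L cosφ·φ̇ = r ω cosθ.
L cosφ = √(L² − r² sin²θ) = 0.20858 m.
|ω_rod| = r ω |cosθ| / √(L² − r² sin²θ) = 0.0442·10.18·0.90851/0.20858 = 1.9596 rad/s.

1.96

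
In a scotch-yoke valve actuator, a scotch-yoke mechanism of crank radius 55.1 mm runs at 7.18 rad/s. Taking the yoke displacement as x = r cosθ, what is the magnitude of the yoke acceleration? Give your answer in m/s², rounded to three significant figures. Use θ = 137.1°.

ω = 7.18 rad/s
x = r cosθ ⇒ ẍ = −rω² cosθ (ω constant).
|a| = rω²|cosθ| = 0.0551·(7.18)²·|cos 137.1°| = 2.0808 m/s².

2.08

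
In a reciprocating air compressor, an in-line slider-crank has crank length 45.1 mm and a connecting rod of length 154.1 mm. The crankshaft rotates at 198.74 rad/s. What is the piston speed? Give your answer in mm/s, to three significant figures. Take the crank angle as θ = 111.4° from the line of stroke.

7420

ω = 198.7 rad/s
For an in-line slider-crank, x = r cosθ + √(L² − r² sin²θ), so v = −rω sinθ·[1 + r cosθ/√(L² − r² sin²θ)].
With r = 0.0451 m, L = 0.1541 m, θ = 111.4°: √(L² − r² sin²θ) = 0.14827 m.
v = −0.0451·198.7·0.93106·[1 + 0.0451·-0.36488/0.14827] = -7.419 m/s.
|v| = 7.419 m/s = 7419 mm/s.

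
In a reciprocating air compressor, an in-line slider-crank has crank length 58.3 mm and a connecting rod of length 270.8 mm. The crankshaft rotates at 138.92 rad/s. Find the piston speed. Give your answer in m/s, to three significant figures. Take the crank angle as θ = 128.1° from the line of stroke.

ω = 138.9 rad/s
For an in-line slider-crank, x = r cosθ + √(L² − r² sin²θ), so v = −rω sinθ·[1 + r cosθ/√(L² − r² sin²θ)].
With r = 0.0583 m, L = 0.2708 m, θ = 128.1°: √(L² − r² sin²θ) = 0.26689 m.
v = −0.0583·138.9·0.78694·[1 + 0.0583·-0.61704/0.26689] = -5.5143 m/s.
|v| = 5.5143 m/s.

5.51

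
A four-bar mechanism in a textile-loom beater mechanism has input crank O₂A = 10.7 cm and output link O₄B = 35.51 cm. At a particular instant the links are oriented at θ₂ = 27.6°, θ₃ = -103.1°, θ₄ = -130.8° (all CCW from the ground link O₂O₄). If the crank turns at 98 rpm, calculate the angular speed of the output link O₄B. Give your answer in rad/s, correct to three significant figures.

ω₂ = 10.26 rad/s (from 98 rpm).
Differentiating the loop-closure r₂e^{iθ₂}+r₃e^{iθ₃}=r₁+r₄e^{iθ₄} gives r₂ω₂e^{iθ₂}+r₃ω₃e^{iθ₃}=r₄ω₄e^{iθ₄}.
Eliminating the other unknown: ω₄ = r₂ω₂ sin(θ₂−θ₃) / [r₄ sin(θ₄−θ₃)].
Numerator sine = +0.75813; denominator sine = -0.46484.
Result = 0.107·10.26·(+0.75813) / (0.3551·(-0.46484)) = -5.0435 rad/s; magnitude 5.0435 rad/s.

5.04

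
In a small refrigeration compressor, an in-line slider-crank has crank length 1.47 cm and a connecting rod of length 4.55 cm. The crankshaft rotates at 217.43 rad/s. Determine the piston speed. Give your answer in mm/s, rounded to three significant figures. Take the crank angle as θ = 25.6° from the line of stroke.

1790

ω = 217.4 rad/s
For an in-line slider-crank, x = r cosθ + √(L² − r² sin²θ), so v = −rω sinθ·[1 + r cosθ/√(L² − r² sin²θ)].
With r = 0.0147 m, L = 0.0455 m, θ = 25.6°: √(L² − r² sin²θ) = 0.045054 m.
v = −0.0147·217.4·0.43209·[1 + 0.0147·0.90183/0.045054] = -1.7874 m/s.
|v| = 1.7874 m/s = 1787.4 mm/s.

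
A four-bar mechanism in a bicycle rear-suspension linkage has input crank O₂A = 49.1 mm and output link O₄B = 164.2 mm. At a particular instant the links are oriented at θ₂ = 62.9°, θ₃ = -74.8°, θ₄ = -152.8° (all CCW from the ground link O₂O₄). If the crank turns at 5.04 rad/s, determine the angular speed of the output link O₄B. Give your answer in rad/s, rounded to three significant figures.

ω₂ = 5.04 rad/s
Differentiating the loop-closure r₂e^{iθ₂}+r₃e^{iθ₃}=r₁+r₄e^{iθ₄} gives r₂ω₂e^{iθ₂}+r₃ω₃e^{iθ₃}=r₄ω₄e^{iθ₄}.
Eliminating the other unknown: ω₄ = r₂ω₂ sin(θ₂−θ₃) / [r₄ sin(θ₄−θ₃)].
Numerator sine = +0.67301; denominator sine = -0.97815.
Result = 0.0491·5.04·(+0.67301) / (0.1642·(-0.97815)) = -1.0369 rad/s; magnitude 1.0369 rad/s.

1.04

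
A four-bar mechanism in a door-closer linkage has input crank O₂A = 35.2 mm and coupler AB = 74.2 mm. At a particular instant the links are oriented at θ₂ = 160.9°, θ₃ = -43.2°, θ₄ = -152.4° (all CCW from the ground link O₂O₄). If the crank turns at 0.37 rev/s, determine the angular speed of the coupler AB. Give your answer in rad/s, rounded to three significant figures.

ω₂ = 2.325 rad/s (from 0.37 rev/s).
Differentiating the loop-closure r₂e^{iθ₂}+r₃e^{iθ₃}=r₁+r₄e^{iθ₄} gives r₂ω₂e^{iθ₂}+r₃ω₃e^{iθ₃}=r₄ω₄e^{iθ₄}.
Eliminating the other unknown: ω₃ = r₂ω₂ sin(θ₄−θ₂) / [r₃ sin(θ₃−θ₄)].
Numerator sine = +0.72777; denominator sine = +0.94438.
Result = 0.0352·2.325·(+0.72777) / (0.0742·(+0.94438)) = +0.84991 rad/s; magnitude 0.84991 rad/s.

0.850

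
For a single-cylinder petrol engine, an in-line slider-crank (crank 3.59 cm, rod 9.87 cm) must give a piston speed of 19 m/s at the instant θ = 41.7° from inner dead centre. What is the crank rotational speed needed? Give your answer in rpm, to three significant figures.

5940

For an in-line slider-crank, |v_piston| = rω|sinθ|·[1 + r cosθ/√(L² − r² sin²θ)].
With r = 0.0359 m, L = 0.0987 m, θ = 41.7°: the bracketed kinematic factor |dx/dθ| = 0.030566 m.
ω = v/|dx/dθ| = 19/0.030566 = 621.6 rad/s.
N = 60ω/(2π) = 5935.9 rpm.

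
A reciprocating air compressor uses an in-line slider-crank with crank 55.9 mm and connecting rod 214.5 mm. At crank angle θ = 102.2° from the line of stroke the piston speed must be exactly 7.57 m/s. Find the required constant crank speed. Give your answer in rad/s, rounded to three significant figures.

147

For an in-line slider-crank, |v_piston| = rω|sinθ|·[1 + r cosθ/√(L² − r² sin²θ)].
With r = 0.0559 m, L = 0.2145 m, θ = 102.2°: the bracketed kinematic factor |dx/dθ| = 0.051526 m.
ω = v/|dx/dθ| = 7.57/0.051526 = 146.92 rad/s.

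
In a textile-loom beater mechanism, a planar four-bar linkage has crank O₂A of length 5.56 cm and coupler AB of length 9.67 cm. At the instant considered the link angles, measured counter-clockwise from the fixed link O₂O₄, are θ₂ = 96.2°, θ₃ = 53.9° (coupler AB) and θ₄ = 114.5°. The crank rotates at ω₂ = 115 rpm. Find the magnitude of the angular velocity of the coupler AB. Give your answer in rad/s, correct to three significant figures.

ω₂ = 12.04 rad/s (from 115 rpm).
Differentiating the loop-closure r₂e^{iθ₂}+r₃e^{iθ₃}=r₁+r₄e^{iθ₄} gives r₂ω₂e^{iθ₂}+r₃ω₃e^{iθ₃}=r₄ω₄e^{iθ₄}.
Eliminating the other unknown: ω₃ = r₂ω₂ sin(θ₄−θ₂) / [r₃ sin(θ₃−θ₄)].
Numerator sine = +0.31399; denominator sine = -0.87121.
Result = 0.0556·12.04·(+0.31399) / (0.0967·(-0.87121)) = -2.4956 rad/s; magnitude 2.4956 rad/s.

2.50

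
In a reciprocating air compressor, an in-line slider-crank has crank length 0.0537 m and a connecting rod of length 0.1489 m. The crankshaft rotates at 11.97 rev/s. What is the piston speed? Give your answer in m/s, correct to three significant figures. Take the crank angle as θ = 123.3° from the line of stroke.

2.67

ω = 2π·12 = 75.21 rad/s
For an in-line slider-crank, x = r cosθ + √(L² − r² sin²θ), so v = −rω sinθ·[1 + r cosθ/√(L² − r² sin²θ)].
With r = 0.0537 m, L = 0.1489 m, θ = 123.3°: √(L² − r² sin²θ) = 0.14197 m.
v = −0.0537·75.21·0.83581·[1 + 0.0537·-0.54902/0.14197] = -2.6746 m/s.
|v| = 2.6746 m/s.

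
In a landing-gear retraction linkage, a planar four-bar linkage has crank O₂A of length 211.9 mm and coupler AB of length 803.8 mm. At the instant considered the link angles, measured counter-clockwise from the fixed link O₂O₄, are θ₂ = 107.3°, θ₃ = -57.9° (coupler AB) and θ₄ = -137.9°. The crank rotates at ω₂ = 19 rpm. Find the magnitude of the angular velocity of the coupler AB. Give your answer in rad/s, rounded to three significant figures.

ω₂ = 1.99 rad/s (from 19 rpm).
Differentiating the loop-closure r₂e^{iθ₂}+r₃e^{iθ₃}=r₁+r₄e^{iθ₄} gives r₂ω₂e^{iθ₂}+r₃ω₃e^{iθ₃}=r₄ω₄e^{iθ₄}.
Eliminating the other unknown: ω₃ = r₂ω₂ sin(θ₄−θ₂) / [r₃ sin(θ₃−θ₄)].
Numerator sine = +0.90778; denominator sine = +0.98481.
Result = 0.2119·1.99·(+0.90778) / (0.8038·(+0.98481)) = +0.4835 rad/s; magnitude 0.4835 rad/s.

0.483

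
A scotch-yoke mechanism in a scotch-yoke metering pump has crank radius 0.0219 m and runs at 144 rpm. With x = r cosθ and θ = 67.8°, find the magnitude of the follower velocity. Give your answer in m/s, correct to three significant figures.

ω = 15.08 rad/s (from 144 rpm).
x = r cosθ ⇒ ẋ = −rω sinθ.
|v| = rω|sinθ| = 0.0219·15.08·|sin 67.8°| = 0.30576 m/s.

0.306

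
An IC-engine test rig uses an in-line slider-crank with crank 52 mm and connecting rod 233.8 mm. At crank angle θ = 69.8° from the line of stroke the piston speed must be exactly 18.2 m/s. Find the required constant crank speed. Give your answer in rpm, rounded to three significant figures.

3300

For an in-line slider-crank, |v_piston| = rω|sinθ|·[1 + r cosθ/√(L² − r² sin²θ)].
With r = 0.052 m, L = 0.2338 m, θ = 69.8°: the bracketed kinematic factor |dx/dθ| = 0.052634 m.
ω = v/|dx/dθ| = 18.2/0.052634 = 345.78 rad/s.
N = 60ω/(2π) = 3302 rpm.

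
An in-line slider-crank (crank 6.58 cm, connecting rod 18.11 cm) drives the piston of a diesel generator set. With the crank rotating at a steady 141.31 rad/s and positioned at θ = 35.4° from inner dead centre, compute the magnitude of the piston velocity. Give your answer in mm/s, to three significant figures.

ω = 141.3 rad/s
For an in-line slider-crank, x = r cosθ + √(L² − r² sin²θ), so v = −rω sinθ·[1 + r cosθ/√(L² − r² sin²θ)].
With r = 0.0658 m, L = 0.1811 m, θ = 35.4°: √(L² − r² sin²θ) = 0.17704 m.
v = −0.0658·141.3·0.57928·[1 + 0.0658·0.81513/0.17704] = -7.018 m/s.
|v| = 7.018 m/s = 7018 mm/s.

7020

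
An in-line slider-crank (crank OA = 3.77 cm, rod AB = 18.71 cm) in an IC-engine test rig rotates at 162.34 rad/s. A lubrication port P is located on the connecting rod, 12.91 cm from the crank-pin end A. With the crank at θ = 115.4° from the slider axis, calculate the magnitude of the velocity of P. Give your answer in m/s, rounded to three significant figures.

5.26

ω = 162.3 rad/s.  Crank-pin speed |V_A| = rω = 6.1202 m/s, perpendicular to OA.
Rod angle: sinφ = −(r/L) sinθ ⇒ φ = -10.487°; ω_rod = −rω cosθ/√(L²−r²sin²θ) = +14.269 rad/s.
V_P = V_A + ω_rod × AP, with AP = 0.1291 m along the rod.
Components: V_Px = −rω sinθ − a·ω_rod·sinφ = -5.1933 m/s;  V_Py = rω cosθ + a·ω_rod·cosφ = -0.81379 m/s.
|V_P| = √(V_Px² + V_Py²) = 5.2567 m/s.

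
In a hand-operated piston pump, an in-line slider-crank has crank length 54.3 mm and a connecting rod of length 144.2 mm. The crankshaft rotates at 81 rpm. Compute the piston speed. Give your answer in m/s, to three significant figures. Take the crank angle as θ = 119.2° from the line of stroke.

0.324

ω = 2π·81/60 = 8.482 rad/s
For an in-line slider-crank, x = r cosθ + √(L² − r² sin²θ), so v = −rω sinθ·[1 + r cosθ/√(L² − r² sin²θ)].
With r = 0.0543 m, L = 0.1442 m, θ = 119.2°: √(L² − r² sin²θ) = 0.13619 m.
v = −0.0543·8.482·0.87292·[1 + 0.0543·-0.48786/0.13619] = -0.32385 m/s.
|v| = 0.32385 m/s.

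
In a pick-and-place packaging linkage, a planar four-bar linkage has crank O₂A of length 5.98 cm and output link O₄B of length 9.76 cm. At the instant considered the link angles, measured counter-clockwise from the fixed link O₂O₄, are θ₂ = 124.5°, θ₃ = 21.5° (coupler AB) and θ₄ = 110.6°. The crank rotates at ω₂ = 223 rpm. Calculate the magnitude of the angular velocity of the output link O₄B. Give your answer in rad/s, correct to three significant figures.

ω₂ = 23.35 rad/s (from 223 rpm).
Differentiating the loop-closure r₂e^{iθ₂}+r₃e^{iθ₃}=r₁+r₄e^{iθ₄} gives r₂ω₂e^{iθ₂}+r₃ω₃e^{iθ₃}=r₄ω₄e^{iθ₄}.
Eliminating the other unknown: ω₄ = r₂ω₂ sin(θ₂−θ₃) / [r₄ sin(θ₄−θ₃)].
Numerator sine = +0.97437; denominator sine = +0.99988.
Result = 0.0598·23.35·(+0.97437) / (0.0976·(+0.99988)) = +13.943 rad/s; magnitude 13.943 rad/s.

13.9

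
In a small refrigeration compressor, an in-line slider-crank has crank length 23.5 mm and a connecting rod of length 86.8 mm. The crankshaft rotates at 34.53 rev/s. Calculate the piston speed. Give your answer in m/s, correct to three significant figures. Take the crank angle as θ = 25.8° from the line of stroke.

2.76

ω = 2π·34.5 = 217 rad/s
For an in-line slider-crank, x = r cosθ + √(L² − r² sin²θ), so v = −rω sinθ·[1 + r cosθ/√(L² − r² sin²θ)].
With r = 0.0235 m, L = 0.0868 m, θ = 25.8°: √(L² − r² sin²θ) = 0.086195 m.
v = −0.0235·217·0.43523·[1 + 0.0235·0.90032/0.086195] = -2.7637 m/s.
|v| = 2.7637 m/s.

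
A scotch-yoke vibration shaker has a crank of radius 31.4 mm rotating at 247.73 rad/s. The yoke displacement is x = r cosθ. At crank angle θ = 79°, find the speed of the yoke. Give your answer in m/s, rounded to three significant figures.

ω = 247.7 rad/s
x = r cosθ ⇒ ẋ = −rω sinθ.
|v| = rω|sinθ| = 0.0314·247.7·|sin 79°| = 7.6358 m/s.

7.64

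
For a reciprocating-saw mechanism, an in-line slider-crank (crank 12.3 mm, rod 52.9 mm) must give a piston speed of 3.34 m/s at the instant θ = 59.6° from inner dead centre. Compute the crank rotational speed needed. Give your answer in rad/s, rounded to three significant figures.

For an in-line slider-crank, |v_piston| = rω|sinθ|·[1 + r cosθ/√(L² − r² sin²θ)].
With r = 0.0123 m, L = 0.0529 m, θ = 59.6°: the bracketed kinematic factor |dx/dθ| = 0.011883 m.
ω = v/|dx/dθ| = 3.34/0.011883 = 281.07 rad/s.

281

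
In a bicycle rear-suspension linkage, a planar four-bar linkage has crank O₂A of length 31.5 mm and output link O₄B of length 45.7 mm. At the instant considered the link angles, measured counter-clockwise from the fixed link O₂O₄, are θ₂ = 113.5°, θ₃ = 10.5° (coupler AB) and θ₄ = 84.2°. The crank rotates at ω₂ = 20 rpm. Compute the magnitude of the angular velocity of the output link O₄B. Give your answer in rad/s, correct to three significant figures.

1.47

ω₂ = 2.094 rad/s (from 20 rpm).
Differentiating the loop-closure r₂e^{iθ₂}+r₃e^{iθ₃}=r₁+r₄e^{iθ₄} gives r₂ω₂e^{iθ₂}+r₃ω₃e^{iθ₃}=r₄ω₄e^{iθ₄}.
Eliminating the other unknown: ω₄ = r₂ω₂ sin(θ₂−θ₃) / [r₄ sin(θ₄−θ₃)].
Numerator sine = +0.97437; denominator sine = +0.95981.
Result = 0.0315·2.094·(+0.97437) / (0.0457·(+0.95981)) = +1.4655 rad/s; magnitude 1.4655 rad/s.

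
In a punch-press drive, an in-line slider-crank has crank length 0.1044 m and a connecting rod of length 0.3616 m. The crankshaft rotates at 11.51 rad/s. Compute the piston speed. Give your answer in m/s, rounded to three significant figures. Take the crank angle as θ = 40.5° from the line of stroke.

0.955

ω = 11.51 rad/s
For an in-line slider-crank, x = r cosθ + √(L² − r² sin²θ), so v = −rω sinθ·[1 + r cosθ/√(L² − r² sin²θ)].
With r = 0.1044 m, L = 0.3616 m, θ = 40.5°: √(L² − r² sin²θ) = 0.35519 m.
v = −0.1044·11.51·0.64945·[1 + 0.1044·0.76041/0.35519] = -0.95483 m/s.
|v| = 0.95483 m/s.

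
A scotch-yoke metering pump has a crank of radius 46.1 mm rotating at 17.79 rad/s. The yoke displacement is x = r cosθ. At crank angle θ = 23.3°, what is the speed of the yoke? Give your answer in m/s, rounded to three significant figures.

0.324

ω = 17.79 rad/s
x = r cosθ ⇒ ẋ = −rω sinθ.
|v| = rω|sinθ| = 0.0461·17.79·|sin 23.3°| = 0.32439 m/s.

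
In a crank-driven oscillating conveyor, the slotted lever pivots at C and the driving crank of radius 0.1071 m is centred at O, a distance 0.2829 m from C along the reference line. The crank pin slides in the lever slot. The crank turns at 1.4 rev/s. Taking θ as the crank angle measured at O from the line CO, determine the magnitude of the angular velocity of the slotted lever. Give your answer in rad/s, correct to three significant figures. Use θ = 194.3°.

4.80

ω = 8.796 rad/s (from 1.4 rev/s).
Crank pin A relative to C: A = (d + r cosθ, r sinθ); lever angle φ = atan2(r sinθ, d + r cosθ).
Differentiating tanφ: φ̇ = rω(d cosθ + r)/(d² + r² + 2dr cosθ).
d² + r² + 2dr cosθ = |CA|² = 0.0327832 m²;  d cosθ + r = -0.16703 m.
|ω_lever| = |0.1071·8.796·-0.16703| / 0.0327832 = 4.8001 rad/s.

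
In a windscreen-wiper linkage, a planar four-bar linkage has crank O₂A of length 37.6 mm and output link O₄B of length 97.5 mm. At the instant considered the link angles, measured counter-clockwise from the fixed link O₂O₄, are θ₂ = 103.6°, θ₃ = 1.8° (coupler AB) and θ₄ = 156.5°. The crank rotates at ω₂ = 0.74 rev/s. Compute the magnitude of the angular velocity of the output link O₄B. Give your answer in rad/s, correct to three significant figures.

4.11

ω₂ = 4.65 rad/s (from 0.74 rev/s).
Differentiating the loop-closure r₂e^{iθ₂}+r₃e^{iθ₃}=r₁+r₄e^{iθ₄} gives r₂ω₂e^{iθ₂}+r₃ω₃e^{iθ₃}=r₄ω₄e^{iθ₄}.
Eliminating the other unknown: ω₄ = r₂ω₂ sin(θ₂−θ₃) / [r₄ sin(θ₄−θ₃)].
Numerator sine = +0.97887; denominator sine = +0.42736.
Result = 0.0376·4.65·(+0.97887) / (0.0975·(+0.42736)) = +4.107 rad/s; magnitude 4.107 rad/s.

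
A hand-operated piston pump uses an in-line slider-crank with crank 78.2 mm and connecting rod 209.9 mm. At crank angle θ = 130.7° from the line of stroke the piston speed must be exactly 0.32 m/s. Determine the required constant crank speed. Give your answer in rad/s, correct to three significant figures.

7.23

For an in-line slider-crank, |v_piston| = rω|sinθ|·[1 + r cosθ/√(L² − r² sin²θ)].
With r = 0.0782 m, L = 0.2099 m, θ = 130.7°: the bracketed kinematic factor |dx/dθ| = 0.044271 m.
ω = v/|dx/dθ| = 0.32/0.044271 = 7.2281 rad/s.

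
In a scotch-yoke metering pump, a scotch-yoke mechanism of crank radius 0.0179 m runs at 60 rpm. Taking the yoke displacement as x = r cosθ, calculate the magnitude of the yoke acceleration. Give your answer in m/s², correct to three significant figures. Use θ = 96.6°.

0.0812

ω = 6.283 rad/s (from 60 rpm).
x = r cosθ ⇒ ẍ = −rω² cosθ (ω constant).
|a| = rω²|cosθ| = 0.0179·(6.283)²·|cos 96.6°| = 0.081222 m/s².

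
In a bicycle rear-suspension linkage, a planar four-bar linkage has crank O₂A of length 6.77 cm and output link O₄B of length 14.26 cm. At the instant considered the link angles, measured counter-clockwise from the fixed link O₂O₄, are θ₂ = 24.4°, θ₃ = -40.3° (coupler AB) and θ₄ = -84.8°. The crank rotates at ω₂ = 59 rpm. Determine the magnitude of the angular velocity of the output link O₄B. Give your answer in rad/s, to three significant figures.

3.78

ω₂ = 6.178 rad/s (from 59 rpm).
Differentiating the loop-closure r₂e^{iθ₂}+r₃e^{iθ₃}=r₁+r₄e^{iθ₄} gives r₂ω₂e^{iθ₂}+r₃ω₃e^{iθ₃}=r₄ω₄e^{iθ₄}.
Eliminating the other unknown: ω₄ = r₂ω₂ sin(θ₂−θ₃) / [r₄ sin(θ₄−θ₃)].
Numerator sine = +0.90408; denominator sine = -0.70091.
Result = 0.0677·6.178·(+0.90408) / (0.1426·(-0.70091)) = -3.7835 rad/s; magnitude 3.7835 rad/s.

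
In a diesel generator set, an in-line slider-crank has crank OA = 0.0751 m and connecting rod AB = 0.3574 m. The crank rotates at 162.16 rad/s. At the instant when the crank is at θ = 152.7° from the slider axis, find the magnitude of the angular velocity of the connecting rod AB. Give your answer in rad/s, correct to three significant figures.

ω = 162.2 rad/s
The rod makes angle φ with the slider axis where L sinφ = r sinθ; differentiating, L cosφ·φ̇ = r ω cosθ.
L cosφ = √(L² − r² sin²θ) = 0.35574 m.
|ω_rod| = r ω |cosθ| / √(L² − r² sin²θ) = 0.0751·162.2·0.88862/0.35574 = 30.421 rad/s.

30.4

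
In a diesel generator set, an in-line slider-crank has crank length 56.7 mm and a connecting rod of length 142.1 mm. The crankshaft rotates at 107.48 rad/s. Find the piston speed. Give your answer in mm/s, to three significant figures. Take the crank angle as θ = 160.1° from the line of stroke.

ω = 107.5 rad/s
For an in-line slider-crank, x = r cosθ + √(L² − r² sin²θ), so v = −rω sinθ·[1 + r cosθ/√(L² − r² sin²θ)].
With r = 0.0567 m, L = 0.1421 m, θ = 160.1°: √(L² − r² sin²θ) = 0.14078 m.
v = −0.0567·107.5·0.34038·[1 + 0.0567·-0.94029/0.14078] = -1.2888 m/s.
|v| = 1.2888 m/s = 1288.8 mm/s.

1290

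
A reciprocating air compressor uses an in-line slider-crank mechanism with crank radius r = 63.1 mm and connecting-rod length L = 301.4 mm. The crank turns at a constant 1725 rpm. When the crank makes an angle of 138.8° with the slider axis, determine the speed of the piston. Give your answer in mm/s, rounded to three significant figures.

6310

ω = 2π·1725/60 = 180.6 rad/s
For an in-line slider-crank, x = r cosθ + √(L² − r² sin²θ), so v = −rω sinθ·[1 + r cosθ/√(L² − r² sin²θ)].
With r = 0.0631 m, L = 0.3014 m, θ = 138.8°: √(L² − r² sin²θ) = 0.29852 m.
v = −0.0631·180.6·0.65869·[1 + 0.0631·-0.75241/0.29852] = -6.314 m/s.
|v| = 6.314 m/s = 6314 mm/s.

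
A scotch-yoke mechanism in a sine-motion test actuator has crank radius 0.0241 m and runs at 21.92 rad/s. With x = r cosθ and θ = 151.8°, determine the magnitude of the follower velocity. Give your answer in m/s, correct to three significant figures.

ω = 21.92 rad/s
x = r cosθ ⇒ ẋ = −rω sinθ.
|v| = rω|sinθ| = 0.0241·21.92·|sin 151.8°| = 0.24964 m/s.

0.250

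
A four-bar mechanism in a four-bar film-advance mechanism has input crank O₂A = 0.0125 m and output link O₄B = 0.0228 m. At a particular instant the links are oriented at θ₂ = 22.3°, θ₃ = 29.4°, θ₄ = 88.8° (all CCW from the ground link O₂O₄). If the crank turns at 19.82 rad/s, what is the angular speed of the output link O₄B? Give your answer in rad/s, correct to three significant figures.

ω₂ = 19.82 rad/s
Differentiating the loop-closure r₂e^{iθ₂}+r₃e^{iθ₃}=r₁+r₄e^{iθ₄} gives r₂ω₂e^{iθ₂}+r₃ω₃e^{iθ₃}=r₄ω₄e^{iθ₄}.
Eliminating the other unknown: ω₄ = r₂ω₂ sin(θ₂−θ₃) / [r₄ sin(θ₄−θ₃)].
Numerator sine = -0.12360; denominator sine = +0.86074.
Result = 0.0125·19.82·(-0.12360) / (0.0228·(+0.86074)) = -1.5604 rad/s; magnitude 1.5604 rad/s.

1.56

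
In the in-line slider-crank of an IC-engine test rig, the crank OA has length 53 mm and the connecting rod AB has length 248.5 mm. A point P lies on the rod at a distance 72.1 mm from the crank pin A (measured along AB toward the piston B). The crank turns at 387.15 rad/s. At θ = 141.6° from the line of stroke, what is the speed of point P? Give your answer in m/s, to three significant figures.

ω = 387.1 rad/s.  Crank-pin speed |V_A| = rω = 20.519 m/s, perpendicular to OA.
Rod angle: sinφ = −(r/L) sinθ ⇒ φ = -7.613°; ω_rod = −rω cosθ/√(L²−r²sin²θ) = +65.286 rad/s.
V_P = V_A + ω_rod × AP, with AP = 0.0721 m along the rod.
Components: V_Px = −rω sinθ − a·ω_rod·sinφ = -12.122 m/s;  V_Py = rω cosθ + a·ω_rod·cosφ = -11.415 m/s.
|V_P| = √(V_Px² + V_Py²) = 16.65 m/s.

16.7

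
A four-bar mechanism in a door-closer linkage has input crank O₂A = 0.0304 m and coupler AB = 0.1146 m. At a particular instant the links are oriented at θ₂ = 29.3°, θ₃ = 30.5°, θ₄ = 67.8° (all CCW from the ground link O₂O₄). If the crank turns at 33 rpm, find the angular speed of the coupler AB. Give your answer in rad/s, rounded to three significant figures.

0.942

ω₂ = 3.456 rad/s (from 33 rpm).
Differentiating the loop-closure r₂e^{iθ₂}+r₃e^{iθ₃}=r₁+r₄e^{iθ₄} gives r₂ω₂e^{iθ₂}+r₃ω₃e^{iθ₃}=r₄ω₄e^{iθ₄}.
Eliminating the other unknown: ω₃ = r₂ω₂ sin(θ₄−θ₂) / [r₃ sin(θ₃−θ₄)].
Numerator sine = +0.62251; denominator sine = -0.60599.
Result = 0.0304·3.456·(+0.62251) / (0.1146·(-0.60599)) = -0.94171 rad/s; magnitude 0.94171 rad/s.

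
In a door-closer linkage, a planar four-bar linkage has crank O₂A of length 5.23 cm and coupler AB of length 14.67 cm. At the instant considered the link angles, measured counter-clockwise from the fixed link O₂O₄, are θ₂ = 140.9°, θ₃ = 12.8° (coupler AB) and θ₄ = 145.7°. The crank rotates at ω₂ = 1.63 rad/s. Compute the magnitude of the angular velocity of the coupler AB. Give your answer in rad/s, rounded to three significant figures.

0.0664

ω₂ = 1.63 rad/s
Differentiating the loop-closure r₂e^{iθ₂}+r₃e^{iθ₃}=r₁+r₄e^{iθ₄} gives r₂ω₂e^{iθ₂}+r₃ω₃e^{iθ₃}=r₄ω₄e^{iθ₄}.
Eliminating the other unknown: ω₃ = r₂ω₂ sin(θ₄−θ₂) / [r₃ sin(θ₃−θ₄)].
Numerator sine = +0.08368; denominator sine = -0.73254.
Result = 0.0523·1.63·(+0.08368) / (0.1467·(-0.73254)) = -0.06638 rad/s; magnitude 0.06638 rad/s.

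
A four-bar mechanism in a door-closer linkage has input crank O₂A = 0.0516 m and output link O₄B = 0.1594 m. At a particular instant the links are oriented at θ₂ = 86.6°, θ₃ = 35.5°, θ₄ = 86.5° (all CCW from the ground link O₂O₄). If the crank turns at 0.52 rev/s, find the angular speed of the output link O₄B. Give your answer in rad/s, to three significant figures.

ω₂ = 3.267 rad/s (from 0.52 rev/s).
Differentiating the loop-closure r₂e^{iθ₂}+r₃e^{iθ₃}=r₁+r₄e^{iθ₄} gives r₂ω₂e^{iθ₂}+r₃ω₃e^{iθ₃}=r₄ω₄e^{iθ₄}.
Eliminating the other unknown: ω₄ = r₂ω₂ sin(θ₂−θ₃) / [r₄ sin(θ₄−θ₃)].
Numerator sine = +0.77824; denominator sine = +0.77715.
Result = 0.0516·3.267·(+0.77824) / (0.1594·(+0.77715)) = +1.0591 rad/s; magnitude 1.0591 rad/s.

1.06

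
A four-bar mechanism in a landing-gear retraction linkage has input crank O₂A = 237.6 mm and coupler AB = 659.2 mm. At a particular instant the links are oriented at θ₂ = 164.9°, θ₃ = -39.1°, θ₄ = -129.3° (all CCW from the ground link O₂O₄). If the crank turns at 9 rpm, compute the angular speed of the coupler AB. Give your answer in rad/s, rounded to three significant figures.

ω₂ = 0.9425 rad/s (from 9 rpm).
Differentiating the loop-closure r₂e^{iθ₂}+r₃e^{iθ₃}=r₁+r₄e^{iθ₄} gives r₂ω₂e^{iθ₂}+r₃ω₃e^{iθ₃}=r₄ω₄e^{iθ₄}.
Eliminating the other unknown: ω₃ = r₂ω₂ sin(θ₄−θ₂) / [r₃ sin(θ₃−θ₄)].
Numerator sine = +0.91212; denominator sine = +0.99999.
Result = 0.2376·0.9425·(+0.91212) / (0.6592·(+0.99999)) = +0.30985 rad/s; magnitude 0.30985 rad/s.

0.310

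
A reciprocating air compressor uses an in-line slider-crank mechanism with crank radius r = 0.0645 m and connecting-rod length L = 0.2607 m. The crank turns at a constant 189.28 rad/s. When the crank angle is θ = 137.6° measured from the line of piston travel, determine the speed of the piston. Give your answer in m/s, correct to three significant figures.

6.71

ω = 189.3 rad/s
For an in-line slider-crank, x = r cosθ + √(L² − r² sin²θ), so v = −rω sinθ·[1 + r cosθ/√(L² − r² sin²θ)].
With r = 0.0645 m, L = 0.2607 m, θ = 137.6°: √(L² − r² sin²θ) = 0.25705 m.
v = −0.0645·189.3·0.67430·[1 + 0.0645·-0.73846/0.25705] = -6.7068 m/s.
|v| = 6.7068 m/s.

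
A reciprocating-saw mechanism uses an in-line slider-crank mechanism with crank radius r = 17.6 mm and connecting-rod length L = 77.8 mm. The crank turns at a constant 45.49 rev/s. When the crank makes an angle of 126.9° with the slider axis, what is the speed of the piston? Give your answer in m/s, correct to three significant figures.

ω = 2π·45.5 = 285.8 rad/s
For an in-line slider-crank, x = r cosθ + √(L² − r² sin²θ), so v = −rω sinθ·[1 + r cosθ/√(L² − r² sin²θ)].
With r = 0.0176 m, L = 0.0778 m, θ = 126.9°: √(L² − r² sin²θ) = 0.076516 m.
v = −0.0176·285.8·0.79968·[1 + 0.0176·-0.60042/0.076516] = -3.4672 m/s.
|v| = 3.4672 m/s.

3.47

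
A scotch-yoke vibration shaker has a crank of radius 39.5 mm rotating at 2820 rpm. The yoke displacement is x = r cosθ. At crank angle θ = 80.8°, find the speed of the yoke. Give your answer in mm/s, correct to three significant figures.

ω = 295.3 rad/s (from 2820 rpm).
x = r cosθ ⇒ ẋ = −rω sinθ.
|v| = rω|sinθ| = 0.0395·295.3·|sin 80.8°| = 11.515 m/s = 11515 mm/s.

11500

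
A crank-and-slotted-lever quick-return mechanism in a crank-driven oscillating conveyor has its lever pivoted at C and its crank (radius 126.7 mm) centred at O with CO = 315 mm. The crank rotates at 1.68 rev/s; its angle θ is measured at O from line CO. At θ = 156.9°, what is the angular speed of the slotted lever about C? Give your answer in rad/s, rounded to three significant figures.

ω = 10.56 rad/s (from 1.68 rev/s).
Crank pin A relative to C: A = (d + r cosθ, r sinθ); lever angle φ = atan2(r sinθ, d + r cosθ).
Differentiating tanφ: φ̇ = rω(d cosθ + r)/(d² + r² + 2dr cosθ).
d² + r² + 2dr cosθ = |CA|² = 0.0418568 m²;  d cosθ + r = -0.16304 m.
|ω_lever| = |0.1267·10.56·-0.16304| / 0.0418568 = 5.2096 rad/s.

5.21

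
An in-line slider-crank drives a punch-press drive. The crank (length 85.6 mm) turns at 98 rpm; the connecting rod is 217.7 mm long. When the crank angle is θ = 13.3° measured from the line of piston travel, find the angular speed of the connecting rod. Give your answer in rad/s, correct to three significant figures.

3.94

ω = 10.26 rad/s (converted from 98 rpm).
The rod makes angle φ with the slider axis where L sinφ = r sinθ; differentiating, L cosφ·φ̇ = r ω cosθ.
L cosφ = √(L² − r² sin²θ) = 0.21681 m.
|ω_rod| = r ω |cosθ| / √(L² − r² sin²θ) = 0.0856·10.26·0.97318/0.21681 = 3.9432 rad/s.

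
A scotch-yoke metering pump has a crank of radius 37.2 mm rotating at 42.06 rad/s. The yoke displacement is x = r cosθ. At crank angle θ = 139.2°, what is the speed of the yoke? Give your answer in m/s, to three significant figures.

1.02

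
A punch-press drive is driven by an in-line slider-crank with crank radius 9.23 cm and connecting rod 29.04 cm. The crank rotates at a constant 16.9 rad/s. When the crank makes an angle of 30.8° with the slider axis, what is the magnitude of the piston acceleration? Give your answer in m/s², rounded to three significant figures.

26.9

ω = 16.9 rad/s
x(θ) = r cosθ + √(L² − r² sin²θ); with ω constant, a = ω²·d²x/dθ².
d²x/dθ² = −r cosθ − r²(cos2θ)/√u − r⁴ sin²2θ/(4u^{3/2}),  u = L² − r² sin²θ = 0.0820985 m².
Substituting r = 0.0923 m, L = 0.2904 m, θ = 30.8°: d²x/dθ² = -0.09402 m.
a = ω²·d²x/dθ² = (16.9)²·(-0.09402) = -26.853 m/s²;  |a| = 26.853 m/s².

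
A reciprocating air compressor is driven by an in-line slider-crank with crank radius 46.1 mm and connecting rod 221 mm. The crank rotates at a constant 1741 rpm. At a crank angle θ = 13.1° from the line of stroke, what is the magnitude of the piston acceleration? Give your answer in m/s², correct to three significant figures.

1780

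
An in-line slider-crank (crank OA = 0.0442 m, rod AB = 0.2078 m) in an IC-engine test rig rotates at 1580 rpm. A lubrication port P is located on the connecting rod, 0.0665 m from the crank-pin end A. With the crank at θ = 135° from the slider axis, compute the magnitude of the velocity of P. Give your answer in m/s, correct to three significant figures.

6.05

ω = 165.5 rad/s.  Crank-pin speed |V_A| = rω = 7.3132 m/s, perpendicular to OA.
Rod angle: sinφ = −(r/L) sinθ ⇒ φ = -8.650°; ω_rod = −rω cosθ/√(L²−r²sin²θ) = +25.172 rad/s.
V_P = V_A + ω_rod × AP, with AP = 0.0665 m along the rod.
Components: V_Px = −rω sinθ − a·ω_rod·sinφ = -4.9195 m/s;  V_Py = rω cosθ + a·ω_rod·cosφ = -3.5163 m/s.
|V_P| = √(V_Px² + V_Py²) = 6.0469 m/s.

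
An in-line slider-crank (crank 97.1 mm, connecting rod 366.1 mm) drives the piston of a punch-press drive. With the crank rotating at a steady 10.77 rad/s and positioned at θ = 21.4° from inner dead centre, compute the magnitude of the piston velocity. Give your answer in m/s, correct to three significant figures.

0.476

ω = 10.77 rad/s
For an in-line slider-crank, x = r cosθ + √(L² − r² sin²θ), so v = −rω sinθ·[1 + r cosθ/√(L² − r² sin²θ)].
With r = 0.0971 m, L = 0.3661 m, θ = 21.4°: √(L² − r² sin²θ) = 0.36438 m.
v = −0.0971·10.77·0.36488·[1 + 0.0971·0.93106/0.36438] = -0.47625 m/s.
|v| = 0.47625 m/s.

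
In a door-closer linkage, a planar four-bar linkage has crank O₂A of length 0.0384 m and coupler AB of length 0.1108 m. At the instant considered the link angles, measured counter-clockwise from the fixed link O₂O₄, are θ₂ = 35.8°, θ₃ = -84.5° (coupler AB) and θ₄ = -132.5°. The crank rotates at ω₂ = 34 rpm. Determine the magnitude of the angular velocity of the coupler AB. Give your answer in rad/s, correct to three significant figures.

0.337

ω₂ = 3.56 rad/s (from 34 rpm).
Differentiating the loop-closure r₂e^{iθ₂}+r₃e^{iθ₃}=r₁+r₄e^{iθ₄} gives r₂ω₂e^{iθ₂}+r₃ω₃e^{iθ₃}=r₄ω₄e^{iθ₄}.
Eliminating the other unknown: ω₃ = r₂ω₂ sin(θ₄−θ₂) / [r₃ sin(θ₃−θ₄)].
Numerator sine = -0.20279; denominator sine = +0.74314.
Result = 0.0384·3.56·(-0.20279) / (0.1108·(+0.74314)) = -0.33672 rad/s; magnitude 0.33672 rad/s.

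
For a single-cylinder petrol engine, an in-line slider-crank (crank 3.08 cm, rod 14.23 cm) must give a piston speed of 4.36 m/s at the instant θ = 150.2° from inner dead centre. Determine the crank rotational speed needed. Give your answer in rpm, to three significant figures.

For an in-line slider-crank, |v_piston| = rω|sinθ|·[1 + r cosθ/√(L² − r² sin²θ)].
With r = 0.0308 m, L = 0.1423 m, θ = 150.2°: the bracketed kinematic factor |dx/dθ| = 0.012415 m.
ω = v/|dx/dθ| = 4.36/0.012415 = 351.19 rad/s.
N = 60ω/(2π) = 3353.6 rpm.

3350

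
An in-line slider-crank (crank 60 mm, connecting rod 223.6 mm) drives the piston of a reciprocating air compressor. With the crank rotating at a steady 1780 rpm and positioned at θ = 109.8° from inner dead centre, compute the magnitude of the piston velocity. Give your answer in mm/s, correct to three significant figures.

ω = 2π·1780/60 = 186.4 rad/s
For an in-line slider-crank, x = r cosθ + √(L² − r² sin²θ), so v = −rω sinθ·[1 + r cosθ/√(L² − r² sin²θ)].
With r = 0.06 m, L = 0.2236 m, θ = 109.8°: √(L² − r² sin²θ) = 0.21636 m.
v = −0.06·186.4·0.94088·[1 + 0.06·-0.33874/0.21636] = -9.5344 m/s.
|v| = 9.5344 m/s = 9534.4 mm/s.

9530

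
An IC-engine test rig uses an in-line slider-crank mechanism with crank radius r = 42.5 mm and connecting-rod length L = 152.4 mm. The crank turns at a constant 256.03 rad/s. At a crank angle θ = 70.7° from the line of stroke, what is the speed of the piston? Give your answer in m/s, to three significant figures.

ω = 256 rad/s
For an in-line slider-crank, x = r cosθ + √(L² − r² sin²θ), so v = −rω sinθ·[1 + r cosθ/√(L² − r² sin²θ)].
With r = 0.0425 m, L = 0.1524 m, θ = 70.7°: √(L² − r² sin²θ) = 0.14703 m.
v = −0.0425·256·0.94380·[1 + 0.0425·0.33051/0.14703] = -11.251 m/s.
|v| = 11.251 m/s.

11.3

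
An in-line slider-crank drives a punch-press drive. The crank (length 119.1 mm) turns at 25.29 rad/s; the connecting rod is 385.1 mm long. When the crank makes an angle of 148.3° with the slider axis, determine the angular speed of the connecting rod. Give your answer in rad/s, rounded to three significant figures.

6.74

ω = 25.29 rad/s
The rod makes angle φ with the slider axis where L sinφ = r sinθ; differentiating, L cosφ·φ̇ = r ω cosθ.
L cosφ = √(L² − r² sin²θ) = 0.37998 m.
|ω_rod| = r ω |cosθ| / √(L² − r² sin²θ) = 0.1191·25.29·0.85081/0.37998 = 6.7442 rad/s.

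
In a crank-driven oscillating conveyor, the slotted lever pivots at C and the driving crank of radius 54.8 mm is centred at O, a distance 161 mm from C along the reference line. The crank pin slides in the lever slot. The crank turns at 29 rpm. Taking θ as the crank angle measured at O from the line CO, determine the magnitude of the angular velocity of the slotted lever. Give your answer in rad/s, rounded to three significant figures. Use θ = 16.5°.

ω = 3.037 rad/s (from 29 rpm).
Crank pin A relative to C: A = (d + r cosθ, r sinθ); lever angle φ = atan2(r sinθ, d + r cosθ).
Differentiating tanφ: φ̇ = rω(d cosθ + r)/(d² + r² + 2dr cosθ).
d² + r² + 2dr cosθ = |CA|² = 0.045843 m²;  d cosθ + r = +0.20917 m.
|ω_lever| = |0.0548·3.037·+0.20917| / 0.045843 = 0.75934 rad/s.

0.759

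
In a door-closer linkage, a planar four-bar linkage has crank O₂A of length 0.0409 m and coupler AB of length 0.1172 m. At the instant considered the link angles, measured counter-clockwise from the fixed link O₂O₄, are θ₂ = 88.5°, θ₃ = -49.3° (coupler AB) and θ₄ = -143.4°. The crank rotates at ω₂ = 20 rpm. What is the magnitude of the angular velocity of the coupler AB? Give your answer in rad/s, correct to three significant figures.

ω₂ = 2.094 rad/s (from 20 rpm).
Differentiating the loop-closure r₂e^{iθ₂}+r₃e^{iθ₃}=r₁+r₄e^{iθ₄} gives r₂ω₂e^{iθ₂}+r₃ω₃e^{iθ₃}=r₄ω₄e^{iθ₄}.
Eliminating the other unknown: ω₃ = r₂ω₂ sin(θ₄−θ₂) / [r₃ sin(θ₃−θ₄)].
Numerator sine = +0.78694; denominator sine = +0.99744.
Result = 0.0409·2.094·(+0.78694) / (0.1172·(+0.99744)) = +0.57664 rad/s; magnitude 0.57664 rad/s.

0.577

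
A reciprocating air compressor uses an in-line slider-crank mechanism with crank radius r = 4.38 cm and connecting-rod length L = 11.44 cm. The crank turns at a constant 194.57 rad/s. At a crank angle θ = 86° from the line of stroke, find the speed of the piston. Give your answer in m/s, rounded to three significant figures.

8.75

ω = 194.6 rad/s
For an in-line slider-crank, x = r cosθ + √(L² − r² sin²θ), so v = −rω sinθ·[1 + r cosθ/√(L² − r² sin²θ)].
With r = 0.0438 m, L = 0.1144 m, θ = 86°: √(L² − r² sin²θ) = 0.10573 m.
v = −0.0438·194.6·0.99756·[1 + 0.0438·0.06976/0.10573] = -8.7471 m/s.
|v| = 8.7471 m/s.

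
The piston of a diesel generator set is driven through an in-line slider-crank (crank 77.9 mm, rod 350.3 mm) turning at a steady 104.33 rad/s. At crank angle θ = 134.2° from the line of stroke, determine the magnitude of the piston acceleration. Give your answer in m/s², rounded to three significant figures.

594

ω = 104.3 rad/s
x(θ) = r cosθ + √(L² − r² sin²θ); with ω constant, a = ω²·d²x/dθ².
d²x/dθ² = −r cosθ − r²(cos2θ)/√u − r⁴ sin²2θ/(4u^{3/2}),  u = L² − r² sin²θ = 0.119591 m².
Substituting r = 0.0779 m, L = 0.3503 m, θ = 134.2°: d²x/dθ² = +0.054577 m.
a = ω²·d²x/dθ² = (104.3)²·(+0.054577) = +594.05 m/s²;  |a| = 594.05 m/s².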